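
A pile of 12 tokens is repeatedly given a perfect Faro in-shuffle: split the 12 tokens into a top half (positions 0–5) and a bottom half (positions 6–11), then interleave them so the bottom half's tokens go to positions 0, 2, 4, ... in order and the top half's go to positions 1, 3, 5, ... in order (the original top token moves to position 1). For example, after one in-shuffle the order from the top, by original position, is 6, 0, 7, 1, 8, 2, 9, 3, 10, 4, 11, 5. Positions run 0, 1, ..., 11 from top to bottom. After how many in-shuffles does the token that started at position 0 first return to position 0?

Follow position 0 under repeated in-shuffles:
0 → 1 → 3 → 7 → 2 → 5 → 11 → 10 → 8 → 4 → 9 → 6 → 0
It first returns after 12 in-shuffles.

12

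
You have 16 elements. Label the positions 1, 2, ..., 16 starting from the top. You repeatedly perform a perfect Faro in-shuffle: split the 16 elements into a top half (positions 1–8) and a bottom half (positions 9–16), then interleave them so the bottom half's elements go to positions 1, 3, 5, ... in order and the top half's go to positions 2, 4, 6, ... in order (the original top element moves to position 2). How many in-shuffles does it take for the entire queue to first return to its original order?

The in-shuffle permutes the 16 positions with cycle lengths [8, 8].
Every element is home exactly when every cycle has completed a whole number of laps, i.e. after lcm(8) = 8 in-shuffles.

8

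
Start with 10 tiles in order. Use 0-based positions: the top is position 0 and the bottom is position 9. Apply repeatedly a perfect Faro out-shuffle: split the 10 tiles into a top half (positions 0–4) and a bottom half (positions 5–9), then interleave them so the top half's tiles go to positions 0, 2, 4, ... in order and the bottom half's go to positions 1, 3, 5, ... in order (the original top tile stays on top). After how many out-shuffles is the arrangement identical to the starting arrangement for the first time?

6

The out-shuffle permutes the 10 positions with cycle lengths [1, 1, 2, 6].
Every tile is home exactly when every cycle has completed a whole number of laps, i.e. after lcm(1, 2, 6) = 6 out-shuffles.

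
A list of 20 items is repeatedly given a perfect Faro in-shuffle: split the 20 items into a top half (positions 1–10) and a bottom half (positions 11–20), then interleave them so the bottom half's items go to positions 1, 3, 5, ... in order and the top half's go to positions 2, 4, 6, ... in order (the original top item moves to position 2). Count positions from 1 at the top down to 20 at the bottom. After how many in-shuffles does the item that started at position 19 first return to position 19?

Follow position 19 under repeated in-shuffles:
19 → 17 → 13 → 5 → 10 → 20 → 19
It first returns after 6 in-shuffles.

6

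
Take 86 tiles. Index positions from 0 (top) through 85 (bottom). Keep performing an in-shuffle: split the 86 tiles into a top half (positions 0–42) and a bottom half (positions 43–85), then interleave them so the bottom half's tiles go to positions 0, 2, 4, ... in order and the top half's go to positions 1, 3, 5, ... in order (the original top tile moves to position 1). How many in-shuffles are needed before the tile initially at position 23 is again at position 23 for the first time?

28

Follow position 23 under repeated in-shuffles:
23 → 47 → 8 → 17 → 35 → 71 → 56 → 26 → ... → 23 (length 28)
It first returns after 28 in-shuffles.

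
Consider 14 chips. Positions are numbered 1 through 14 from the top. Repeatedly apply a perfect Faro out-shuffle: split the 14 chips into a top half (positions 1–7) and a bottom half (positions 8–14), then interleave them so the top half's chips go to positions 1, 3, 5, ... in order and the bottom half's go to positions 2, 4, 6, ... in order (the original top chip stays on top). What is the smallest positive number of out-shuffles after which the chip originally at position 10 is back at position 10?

Follow position 10 under repeated out-shuffles:
10 → 6 → 11 → 8 → 2 → 3 → 5 → 9 → 4 → 7 → 13 → 12 → 10
It first returns after 12 out-shuffles.

12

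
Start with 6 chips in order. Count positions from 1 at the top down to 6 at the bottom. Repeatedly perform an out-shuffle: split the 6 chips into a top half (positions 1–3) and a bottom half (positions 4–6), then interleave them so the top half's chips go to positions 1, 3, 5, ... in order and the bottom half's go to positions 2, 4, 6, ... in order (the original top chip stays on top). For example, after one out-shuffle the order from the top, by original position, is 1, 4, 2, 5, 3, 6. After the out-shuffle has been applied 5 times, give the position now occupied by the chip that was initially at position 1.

Position 1 is a fixed point of every out-shuffle, so the chip never moves.

1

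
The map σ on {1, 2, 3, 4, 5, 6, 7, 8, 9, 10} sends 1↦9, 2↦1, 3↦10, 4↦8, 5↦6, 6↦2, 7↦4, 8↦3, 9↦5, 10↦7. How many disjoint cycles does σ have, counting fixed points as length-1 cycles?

2

Cycle decomposition: (1 9 5 6 2) (3 10 7 4 8).
2 cycles.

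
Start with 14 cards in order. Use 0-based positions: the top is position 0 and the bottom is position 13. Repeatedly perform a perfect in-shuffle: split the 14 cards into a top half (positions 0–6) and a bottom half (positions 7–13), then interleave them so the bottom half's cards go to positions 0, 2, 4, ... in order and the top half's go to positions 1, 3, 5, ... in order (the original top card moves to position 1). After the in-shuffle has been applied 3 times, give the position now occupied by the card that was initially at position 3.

Track the card's position through each in-shuffle:
3 → 7 → 0 → 1

1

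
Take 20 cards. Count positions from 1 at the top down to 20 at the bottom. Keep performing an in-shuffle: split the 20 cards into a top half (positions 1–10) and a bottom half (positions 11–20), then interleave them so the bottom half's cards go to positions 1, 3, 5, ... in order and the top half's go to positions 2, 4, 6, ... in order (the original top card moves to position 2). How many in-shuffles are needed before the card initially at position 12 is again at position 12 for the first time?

3

Follow position 12 under repeated in-shuffles:
12 → 3 → 6 → 12
It first returns after 3 in-shuffles.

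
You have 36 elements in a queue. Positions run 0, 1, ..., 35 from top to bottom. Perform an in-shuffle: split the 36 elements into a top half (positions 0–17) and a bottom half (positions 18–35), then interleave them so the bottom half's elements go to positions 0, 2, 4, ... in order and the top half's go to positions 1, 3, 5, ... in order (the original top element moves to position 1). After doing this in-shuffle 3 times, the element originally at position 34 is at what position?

20

Track the element's position through each in-shuffle:
34 → 32 → 28 → 20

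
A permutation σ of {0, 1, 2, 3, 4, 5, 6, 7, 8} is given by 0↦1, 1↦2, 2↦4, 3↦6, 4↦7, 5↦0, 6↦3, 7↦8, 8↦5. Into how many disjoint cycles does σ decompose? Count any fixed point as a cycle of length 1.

Cycle decomposition: (0 1 2 4 7 8 5) (3 6).
2 cycles.

2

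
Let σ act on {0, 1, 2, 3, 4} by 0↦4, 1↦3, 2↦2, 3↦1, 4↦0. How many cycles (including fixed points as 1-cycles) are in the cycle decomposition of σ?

Cycle decomposition: (0 4) (1 3) (2).
3 cycles.

3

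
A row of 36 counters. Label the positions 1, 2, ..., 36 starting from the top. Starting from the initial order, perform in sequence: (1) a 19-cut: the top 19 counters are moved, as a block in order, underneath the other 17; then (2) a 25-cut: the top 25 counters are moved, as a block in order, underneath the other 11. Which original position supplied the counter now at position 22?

Undo the operations in reverse order, starting from position 22:
  undo op 2 (cut 25): 22 ← 11
  undo op 1 (cut 19): 11 ← 30
So the counter at position 22 came from original position 30.

30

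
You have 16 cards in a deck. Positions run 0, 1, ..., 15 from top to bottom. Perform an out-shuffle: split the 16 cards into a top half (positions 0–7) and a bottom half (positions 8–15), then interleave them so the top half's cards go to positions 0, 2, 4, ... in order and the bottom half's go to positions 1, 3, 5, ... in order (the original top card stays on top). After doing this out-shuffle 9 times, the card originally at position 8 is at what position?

1

Track the card's position through each out-shuffle:
8 → 1 → 2 → 4 → 8 → 1 → 2 → 4 → 8 → 1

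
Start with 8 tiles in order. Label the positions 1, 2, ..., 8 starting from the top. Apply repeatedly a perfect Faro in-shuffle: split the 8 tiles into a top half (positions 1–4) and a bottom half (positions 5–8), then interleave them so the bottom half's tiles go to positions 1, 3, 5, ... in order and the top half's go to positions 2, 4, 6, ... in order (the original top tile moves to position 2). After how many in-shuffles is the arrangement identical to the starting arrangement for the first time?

The in-shuffle permutes the 8 positions with cycle lengths [2, 6].
Every tile is home exactly when every cycle has completed a whole number of laps, i.e. after lcm(2, 6) = 6 in-shuffles.

6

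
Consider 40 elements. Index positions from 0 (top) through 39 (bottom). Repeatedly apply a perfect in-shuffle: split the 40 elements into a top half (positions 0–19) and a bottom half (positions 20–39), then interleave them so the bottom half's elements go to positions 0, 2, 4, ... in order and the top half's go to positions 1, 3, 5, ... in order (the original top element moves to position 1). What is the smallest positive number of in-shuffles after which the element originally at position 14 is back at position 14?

20

Follow position 14 under repeated in-shuffles:
14 → 29 → 18 → 37 → 34 → 28 → 16 → 33 → 26 → 12 → 25 → 10 → 21 → 2 → 5 → 11 → 23 → 6 → 13 → 27 → 14
It first returns after 20 in-shuffles.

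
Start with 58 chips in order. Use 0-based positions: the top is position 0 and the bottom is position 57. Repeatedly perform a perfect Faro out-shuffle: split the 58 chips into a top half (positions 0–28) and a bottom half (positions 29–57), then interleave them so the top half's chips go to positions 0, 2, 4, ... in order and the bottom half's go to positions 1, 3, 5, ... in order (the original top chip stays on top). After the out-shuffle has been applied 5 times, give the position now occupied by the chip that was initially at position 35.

37

Track the chip's position through each out-shuffle:
35 → 13 → 26 → 52 → 47 → 37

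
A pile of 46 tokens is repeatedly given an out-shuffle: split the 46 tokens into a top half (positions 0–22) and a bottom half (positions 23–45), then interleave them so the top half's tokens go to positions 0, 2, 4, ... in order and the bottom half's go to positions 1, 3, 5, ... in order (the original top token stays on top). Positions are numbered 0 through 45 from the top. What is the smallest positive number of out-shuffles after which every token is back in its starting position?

12

The out-shuffle permutes the 46 positions with cycle lengths [1, 1, 2, 4, 4, 4, 6, 12, 12].
Every token is home exactly when every cycle has completed a whole number of laps, i.e. after lcm(1, 2, 4, 6, 12) = 12 out-shuffles.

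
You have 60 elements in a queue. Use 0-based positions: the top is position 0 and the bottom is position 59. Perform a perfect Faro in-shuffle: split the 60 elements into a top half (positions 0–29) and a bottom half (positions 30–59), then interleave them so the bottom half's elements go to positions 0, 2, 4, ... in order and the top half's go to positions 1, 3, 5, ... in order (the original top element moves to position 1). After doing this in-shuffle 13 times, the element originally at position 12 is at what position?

50

Track position through each in-shuffle: 12 → 25 → 51 → 42 → 24 → ... (continuing for 13 shuffles total) → 50.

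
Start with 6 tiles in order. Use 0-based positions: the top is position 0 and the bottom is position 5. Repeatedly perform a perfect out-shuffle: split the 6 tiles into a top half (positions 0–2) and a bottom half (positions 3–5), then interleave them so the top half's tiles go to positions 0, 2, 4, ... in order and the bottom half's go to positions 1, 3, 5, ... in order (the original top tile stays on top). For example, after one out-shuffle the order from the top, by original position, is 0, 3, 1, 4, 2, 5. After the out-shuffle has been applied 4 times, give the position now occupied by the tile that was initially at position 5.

Position 5 is a fixed point of every out-shuffle, so the tile never moves.

5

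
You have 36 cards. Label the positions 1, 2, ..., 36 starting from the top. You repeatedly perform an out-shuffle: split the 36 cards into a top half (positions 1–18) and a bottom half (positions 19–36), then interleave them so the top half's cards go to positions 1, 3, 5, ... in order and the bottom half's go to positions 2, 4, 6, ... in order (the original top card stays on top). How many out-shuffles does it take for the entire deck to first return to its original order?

The out-shuffle permutes the 36 positions with cycle lengths [1, 1, 3, 3, 4, 12, 12].
Every card is home exactly when every cycle has completed a whole number of laps, i.e. after lcm(1, 3, 4, 12) = 12 out-shuffles.

12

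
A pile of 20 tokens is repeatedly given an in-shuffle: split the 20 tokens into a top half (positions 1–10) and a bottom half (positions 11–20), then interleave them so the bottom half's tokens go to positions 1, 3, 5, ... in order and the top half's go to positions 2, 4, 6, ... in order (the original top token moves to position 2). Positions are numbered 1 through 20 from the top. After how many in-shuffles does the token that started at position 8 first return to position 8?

6

Follow position 8 under repeated in-shuffles:
8 → 16 → 11 → 1 → 2 → 4 → 8
It first returns after 6 in-shuffles.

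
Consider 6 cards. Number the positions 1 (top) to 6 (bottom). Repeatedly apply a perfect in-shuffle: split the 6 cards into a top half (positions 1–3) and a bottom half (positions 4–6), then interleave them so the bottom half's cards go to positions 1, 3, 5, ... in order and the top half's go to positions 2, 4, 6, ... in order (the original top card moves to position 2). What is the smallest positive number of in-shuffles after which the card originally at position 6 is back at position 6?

3

Follow position 6 under repeated in-shuffles:
6 → 5 → 3 → 6
It first returns after 3 in-shuffles.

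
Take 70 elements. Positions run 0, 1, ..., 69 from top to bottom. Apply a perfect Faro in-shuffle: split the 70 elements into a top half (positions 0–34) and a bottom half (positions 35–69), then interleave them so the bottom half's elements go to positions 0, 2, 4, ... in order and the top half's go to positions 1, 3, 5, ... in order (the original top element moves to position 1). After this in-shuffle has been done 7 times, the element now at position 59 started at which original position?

Work backwards from position 59, undoing one in-shuffle at a time:
59 ← 29 ← 14 ← 42 ← 56 ← 63 ← 31 ← 15
So the element now at position 59 started at position 15.

15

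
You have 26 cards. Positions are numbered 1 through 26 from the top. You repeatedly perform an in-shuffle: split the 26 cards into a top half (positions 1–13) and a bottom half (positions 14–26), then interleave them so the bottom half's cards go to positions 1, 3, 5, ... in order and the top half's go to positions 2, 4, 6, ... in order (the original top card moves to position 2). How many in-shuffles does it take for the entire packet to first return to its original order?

The in-shuffle permutes the 26 positions with cycle lengths [2, 6, 18].
Every card is home exactly when every cycle has completed a whole number of laps, i.e. after lcm(2, 6, 18) = 18 in-shuffles.

18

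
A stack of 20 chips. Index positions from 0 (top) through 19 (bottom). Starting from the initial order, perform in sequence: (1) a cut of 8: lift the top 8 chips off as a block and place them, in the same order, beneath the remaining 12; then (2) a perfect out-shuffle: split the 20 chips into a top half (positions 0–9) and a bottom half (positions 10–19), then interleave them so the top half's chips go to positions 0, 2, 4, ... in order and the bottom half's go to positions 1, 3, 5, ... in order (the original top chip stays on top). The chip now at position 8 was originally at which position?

12

Undo the operations in reverse order, starting from position 8:
  undo op 2 (out-shuffle, from top half): 8 ← 4
  undo op 1 (cut 8): 4 ← 12
So the chip at position 8 came from original position 12.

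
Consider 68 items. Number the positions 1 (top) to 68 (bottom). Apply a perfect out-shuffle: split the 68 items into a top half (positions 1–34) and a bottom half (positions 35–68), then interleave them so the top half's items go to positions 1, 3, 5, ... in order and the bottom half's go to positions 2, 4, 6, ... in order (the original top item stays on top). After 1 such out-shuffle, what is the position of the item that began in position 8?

15

Track the item's position through each out-shuffle:
8 → 15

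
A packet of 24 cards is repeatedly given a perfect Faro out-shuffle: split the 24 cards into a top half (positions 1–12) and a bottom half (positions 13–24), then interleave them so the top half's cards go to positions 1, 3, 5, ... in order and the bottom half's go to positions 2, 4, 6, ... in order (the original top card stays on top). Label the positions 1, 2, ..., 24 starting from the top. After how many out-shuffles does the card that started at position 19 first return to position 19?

11

Follow position 19 under repeated out-shuffles:
19 → 14 → 4 → 7 → 13 → 2 → 3 → 5 → 9 → 17 → 10 → 19
It first returns after 11 out-shuffles.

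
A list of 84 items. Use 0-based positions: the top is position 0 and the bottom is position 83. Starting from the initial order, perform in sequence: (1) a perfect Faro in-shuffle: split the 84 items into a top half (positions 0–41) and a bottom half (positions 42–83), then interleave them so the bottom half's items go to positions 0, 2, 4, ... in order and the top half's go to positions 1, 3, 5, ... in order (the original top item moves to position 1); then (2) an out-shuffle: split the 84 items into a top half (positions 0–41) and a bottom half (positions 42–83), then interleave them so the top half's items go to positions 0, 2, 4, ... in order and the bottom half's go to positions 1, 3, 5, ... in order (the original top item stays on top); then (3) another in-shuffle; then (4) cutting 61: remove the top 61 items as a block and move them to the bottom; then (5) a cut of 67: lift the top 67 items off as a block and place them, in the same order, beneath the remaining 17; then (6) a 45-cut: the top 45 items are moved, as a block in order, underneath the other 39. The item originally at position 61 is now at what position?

Track the item from position 61 forward through each operation:
  after op 1 (in-shuffle): 61 → 38
  after op 2 (out-shuffle): 38 → 76
  after op 3 (in-shuffle): 76 → 68
  after op 4 (cut 61): 68 → 7
  after op 5 (cut 67): 7 → 24
  after op 6 (cut 45): 24 → 63

63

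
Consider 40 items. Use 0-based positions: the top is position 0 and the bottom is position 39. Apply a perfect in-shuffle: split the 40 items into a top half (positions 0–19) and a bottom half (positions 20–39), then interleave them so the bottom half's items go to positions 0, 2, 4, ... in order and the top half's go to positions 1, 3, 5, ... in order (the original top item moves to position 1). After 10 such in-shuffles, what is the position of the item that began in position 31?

8

Track the item's position through each in-shuffle:
31 → 22 → 4 → 9 → 19 → 39 → 38 → 36 → 32 → 24 → 8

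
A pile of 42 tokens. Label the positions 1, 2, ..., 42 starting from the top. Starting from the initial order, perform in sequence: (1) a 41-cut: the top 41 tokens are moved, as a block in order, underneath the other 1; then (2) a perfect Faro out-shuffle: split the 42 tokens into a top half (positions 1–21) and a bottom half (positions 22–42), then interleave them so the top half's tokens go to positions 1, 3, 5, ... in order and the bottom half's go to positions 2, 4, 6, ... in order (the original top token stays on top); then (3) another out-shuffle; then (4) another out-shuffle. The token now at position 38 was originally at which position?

Undo the operations in reverse order, starting from position 38:
  undo op 4 (out-shuffle, from bottom half): 38 ← 40
  undo op 3 (out-shuffle, from bottom half): 40 ← 41
  undo op 2 (out-shuffle, from top half): 41 ← 21
  undo op 1 (cut 41): 21 ← 20
So the token at position 38 came from original position 20.

20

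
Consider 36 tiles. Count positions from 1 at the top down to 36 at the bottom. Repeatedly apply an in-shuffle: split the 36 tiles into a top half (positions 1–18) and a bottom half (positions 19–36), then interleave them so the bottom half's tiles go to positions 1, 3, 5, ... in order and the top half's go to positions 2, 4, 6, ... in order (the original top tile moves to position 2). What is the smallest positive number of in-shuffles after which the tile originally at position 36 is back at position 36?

Follow position 36 under repeated in-shuffles:
36 → 35 → 33 → 29 → 21 → 5 → 10 → 20 → ... → 36 (length 36)
It first returns after 36 in-shuffles.

36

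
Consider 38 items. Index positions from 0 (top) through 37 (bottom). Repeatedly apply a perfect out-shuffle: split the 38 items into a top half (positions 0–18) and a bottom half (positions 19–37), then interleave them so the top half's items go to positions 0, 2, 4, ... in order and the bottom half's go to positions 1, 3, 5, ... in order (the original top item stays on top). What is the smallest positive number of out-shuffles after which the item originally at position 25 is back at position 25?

Follow position 25 under repeated out-shuffles:
25 → 13 → 26 → 15 → 30 → 23 → 9 → 18 → ... → 25 (length 36)
It first returns after 36 out-shuffles.

36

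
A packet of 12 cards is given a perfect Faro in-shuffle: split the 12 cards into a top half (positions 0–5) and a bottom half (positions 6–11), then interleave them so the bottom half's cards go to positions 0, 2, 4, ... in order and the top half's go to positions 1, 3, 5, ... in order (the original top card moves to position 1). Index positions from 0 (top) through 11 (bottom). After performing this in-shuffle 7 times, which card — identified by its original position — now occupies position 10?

0

Work backwards from position 10, undoing one in-shuffle at a time:
10 ← 11 ← 5 ← 2 ← 7 ← 3 ← 1 ← 0
So the card now at position 10 started at position 0.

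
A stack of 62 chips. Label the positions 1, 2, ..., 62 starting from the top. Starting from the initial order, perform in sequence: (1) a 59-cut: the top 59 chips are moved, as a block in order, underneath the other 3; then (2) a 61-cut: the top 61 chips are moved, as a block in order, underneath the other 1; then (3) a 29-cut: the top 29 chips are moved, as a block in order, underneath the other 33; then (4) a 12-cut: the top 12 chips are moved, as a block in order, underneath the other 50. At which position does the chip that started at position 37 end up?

Track the chip from position 37 forward through each operation:
  after op 1 (cut 59): 37 → 40
  after op 2 (cut 61): 40 → 41
  after op 3 (cut 29): 41 → 12
  after op 4 (cut 12): 12 → 62

62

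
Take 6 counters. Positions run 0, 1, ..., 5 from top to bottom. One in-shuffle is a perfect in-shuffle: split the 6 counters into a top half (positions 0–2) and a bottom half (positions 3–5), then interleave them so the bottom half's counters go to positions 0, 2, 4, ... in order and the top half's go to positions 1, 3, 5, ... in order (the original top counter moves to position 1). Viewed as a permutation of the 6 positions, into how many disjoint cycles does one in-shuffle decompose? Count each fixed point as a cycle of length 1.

Trace each unvisited position around until it returns:
(0 1 3) (2 5 4)
2 cycles in total.

2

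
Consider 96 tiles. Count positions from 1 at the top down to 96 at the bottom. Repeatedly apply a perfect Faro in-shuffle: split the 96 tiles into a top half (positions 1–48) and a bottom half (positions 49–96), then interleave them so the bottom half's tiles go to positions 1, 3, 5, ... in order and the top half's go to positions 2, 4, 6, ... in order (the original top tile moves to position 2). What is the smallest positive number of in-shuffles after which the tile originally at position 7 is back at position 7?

Follow position 7 under repeated in-shuffles:
7 → 14 → 28 → 56 → 15 → 30 → 60 → 23 → ... → 7 (length 48)
It first returns after 48 in-shuffles.

48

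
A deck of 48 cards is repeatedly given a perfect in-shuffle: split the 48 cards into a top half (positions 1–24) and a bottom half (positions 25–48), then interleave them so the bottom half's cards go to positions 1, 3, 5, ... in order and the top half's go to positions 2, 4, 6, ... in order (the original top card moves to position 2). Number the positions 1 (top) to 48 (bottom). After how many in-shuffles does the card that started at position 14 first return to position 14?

Follow position 14 under repeated in-shuffles:
14 → 28 → 7 → 14
It first returns after 3 in-shuffles.

3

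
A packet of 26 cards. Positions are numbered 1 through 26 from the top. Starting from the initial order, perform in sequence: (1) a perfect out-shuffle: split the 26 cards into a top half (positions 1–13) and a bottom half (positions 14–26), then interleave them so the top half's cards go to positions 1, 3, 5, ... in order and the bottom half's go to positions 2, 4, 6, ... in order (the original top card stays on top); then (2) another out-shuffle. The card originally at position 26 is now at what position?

Track the card from position 26 forward through each operation:
  after op 1 (out-shuffle): 26 → 26
  after op 2 (out-shuffle): 26 → 26

26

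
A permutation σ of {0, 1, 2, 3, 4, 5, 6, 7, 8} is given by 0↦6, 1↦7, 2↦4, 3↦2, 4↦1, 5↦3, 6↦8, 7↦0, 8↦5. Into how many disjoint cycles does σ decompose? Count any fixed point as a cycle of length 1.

1

Cycle decomposition: (0 6 8 5 3 2 4 1 7).
1 cycle.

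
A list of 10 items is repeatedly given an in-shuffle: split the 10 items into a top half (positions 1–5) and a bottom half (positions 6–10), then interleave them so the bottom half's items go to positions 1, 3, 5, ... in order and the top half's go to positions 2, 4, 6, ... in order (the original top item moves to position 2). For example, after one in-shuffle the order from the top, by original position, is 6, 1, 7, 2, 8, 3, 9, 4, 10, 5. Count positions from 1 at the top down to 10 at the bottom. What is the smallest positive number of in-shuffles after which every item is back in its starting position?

10

The in-shuffle permutes the 10 positions with cycle lengths [10].
Every item is home exactly when every cycle has completed a whole number of laps, i.e. after lcm(10) = 10 in-shuffles.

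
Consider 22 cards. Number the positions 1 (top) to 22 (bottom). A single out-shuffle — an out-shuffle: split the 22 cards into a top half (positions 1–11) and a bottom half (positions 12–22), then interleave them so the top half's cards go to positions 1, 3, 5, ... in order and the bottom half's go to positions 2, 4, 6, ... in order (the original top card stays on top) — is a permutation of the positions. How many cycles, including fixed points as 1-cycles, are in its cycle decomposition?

Trace each unvisited position around until it returns:
(1) (2 3 5 9 17 12) (4 7 13) (6 11 21 20 18 14) (8 15) (10 19 16) (22)
7 cycles in total.

7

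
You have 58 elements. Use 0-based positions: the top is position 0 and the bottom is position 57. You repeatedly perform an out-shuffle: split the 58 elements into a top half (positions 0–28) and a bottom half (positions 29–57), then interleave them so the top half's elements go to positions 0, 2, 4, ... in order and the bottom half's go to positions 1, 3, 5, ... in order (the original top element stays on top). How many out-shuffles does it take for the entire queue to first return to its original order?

18

The out-shuffle permutes the 58 positions with cycle lengths [1, 1, 2, 18, 18, 18].
Every element is home exactly when every cycle has completed a whole number of laps, i.e. after lcm(1, 2, 18) = 18 out-shuffles.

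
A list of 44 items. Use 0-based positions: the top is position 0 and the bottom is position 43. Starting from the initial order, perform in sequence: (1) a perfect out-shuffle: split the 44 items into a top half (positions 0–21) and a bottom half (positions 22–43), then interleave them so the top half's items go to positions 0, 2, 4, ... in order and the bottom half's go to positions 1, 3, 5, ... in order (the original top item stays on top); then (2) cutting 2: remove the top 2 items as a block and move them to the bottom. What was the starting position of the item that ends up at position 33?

Undo the operations in reverse order, starting from position 33:
  undo op 2 (cut 2): 33 ← 35
  undo op 1 (out-shuffle, from bottom half): 35 ← 39
So the item at position 33 came from original position 39.

39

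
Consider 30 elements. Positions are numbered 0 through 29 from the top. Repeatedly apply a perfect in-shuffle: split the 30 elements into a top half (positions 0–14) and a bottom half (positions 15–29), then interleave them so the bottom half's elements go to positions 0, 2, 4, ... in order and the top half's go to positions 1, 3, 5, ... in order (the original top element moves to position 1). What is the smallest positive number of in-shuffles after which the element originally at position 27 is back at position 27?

Follow position 27 under repeated in-shuffles:
27 → 24 → 18 → 6 → 13 → 27
It first returns after 5 in-shuffles.

5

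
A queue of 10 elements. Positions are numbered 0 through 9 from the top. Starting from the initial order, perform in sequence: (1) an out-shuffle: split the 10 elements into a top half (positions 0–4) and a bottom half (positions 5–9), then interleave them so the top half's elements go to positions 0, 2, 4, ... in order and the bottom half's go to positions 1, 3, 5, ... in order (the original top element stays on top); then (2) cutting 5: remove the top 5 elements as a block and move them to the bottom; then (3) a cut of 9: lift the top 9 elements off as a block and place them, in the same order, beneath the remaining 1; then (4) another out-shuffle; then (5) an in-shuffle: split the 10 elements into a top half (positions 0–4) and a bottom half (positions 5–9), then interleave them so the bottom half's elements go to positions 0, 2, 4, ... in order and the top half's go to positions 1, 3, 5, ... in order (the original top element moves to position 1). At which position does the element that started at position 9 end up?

3

Track the element from position 9 forward through each operation:
  after op 1 (out-shuffle): 9 → 9
  after op 2 (cut 5): 9 → 4
  after op 3 (cut 9): 4 → 5
  after op 4 (out-shuffle): 5 → 1
  after op 5 (in-shuffle): 1 → 3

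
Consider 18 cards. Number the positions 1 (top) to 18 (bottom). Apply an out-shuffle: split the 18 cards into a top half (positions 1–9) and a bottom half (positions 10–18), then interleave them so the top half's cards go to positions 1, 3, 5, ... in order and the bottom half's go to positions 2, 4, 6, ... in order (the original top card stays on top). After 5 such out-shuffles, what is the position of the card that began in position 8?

Track the card's position through each out-shuffle:
8 → 15 → 12 → 6 → 11 → 4

4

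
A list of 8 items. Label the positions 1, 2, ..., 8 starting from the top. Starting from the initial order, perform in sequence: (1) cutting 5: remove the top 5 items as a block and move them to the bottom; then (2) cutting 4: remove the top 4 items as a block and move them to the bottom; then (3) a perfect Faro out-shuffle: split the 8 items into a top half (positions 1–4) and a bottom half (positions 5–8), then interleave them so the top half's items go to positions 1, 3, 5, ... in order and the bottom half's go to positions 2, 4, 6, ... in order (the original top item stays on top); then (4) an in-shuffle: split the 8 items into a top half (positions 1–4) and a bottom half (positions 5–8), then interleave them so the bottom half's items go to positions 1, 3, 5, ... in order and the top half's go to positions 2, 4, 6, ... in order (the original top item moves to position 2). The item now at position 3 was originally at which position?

Undo the operations in reverse order, starting from position 3:
  undo op 4 (in-shuffle, from bottom half): 3 ← 6
  undo op 3 (out-shuffle, from bottom half): 6 ← 7
  undo op 2 (cut 4): 7 ← 3
  undo op 1 (cut 5): 3 ← 8
So the item at position 3 came from original position 8.

8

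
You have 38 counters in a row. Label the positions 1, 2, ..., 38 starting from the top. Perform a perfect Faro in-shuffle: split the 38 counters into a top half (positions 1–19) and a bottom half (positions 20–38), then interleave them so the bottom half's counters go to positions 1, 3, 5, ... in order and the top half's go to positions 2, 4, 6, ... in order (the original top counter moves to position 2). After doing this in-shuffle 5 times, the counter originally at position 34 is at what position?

Track the counter's position through each in-shuffle:
34 → 29 → 19 → 38 → 37 → 35

35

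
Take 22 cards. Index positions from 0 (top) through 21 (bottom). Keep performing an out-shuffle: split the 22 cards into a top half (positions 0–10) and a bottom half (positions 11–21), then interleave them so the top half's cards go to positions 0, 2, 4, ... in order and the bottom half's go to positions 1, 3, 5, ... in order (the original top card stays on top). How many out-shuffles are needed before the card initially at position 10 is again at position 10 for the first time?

Follow position 10 under repeated out-shuffles:
10 → 20 → 19 → 17 → 13 → 5 → 10
It first returns after 6 out-shuffles.

6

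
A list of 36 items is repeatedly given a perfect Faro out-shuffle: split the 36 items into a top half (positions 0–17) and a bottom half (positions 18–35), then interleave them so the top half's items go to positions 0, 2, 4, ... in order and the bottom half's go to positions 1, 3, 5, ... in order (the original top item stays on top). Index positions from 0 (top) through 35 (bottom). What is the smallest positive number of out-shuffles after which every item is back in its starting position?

The out-shuffle permutes the 36 positions with cycle lengths [1, 1, 3, 3, 4, 12, 12].
Every item is home exactly when every cycle has completed a whole number of laps, i.e. after lcm(1, 3, 4, 12) = 12 out-shuffles.

12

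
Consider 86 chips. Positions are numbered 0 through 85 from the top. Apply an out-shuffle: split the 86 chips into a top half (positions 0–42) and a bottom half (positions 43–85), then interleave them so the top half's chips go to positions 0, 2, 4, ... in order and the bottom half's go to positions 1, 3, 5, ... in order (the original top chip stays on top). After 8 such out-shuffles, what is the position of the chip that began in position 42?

42

Track the chip's position through each out-shuffle:
42 → 84 → 83 → 81 → 77 → 69 → 53 → 21 → 42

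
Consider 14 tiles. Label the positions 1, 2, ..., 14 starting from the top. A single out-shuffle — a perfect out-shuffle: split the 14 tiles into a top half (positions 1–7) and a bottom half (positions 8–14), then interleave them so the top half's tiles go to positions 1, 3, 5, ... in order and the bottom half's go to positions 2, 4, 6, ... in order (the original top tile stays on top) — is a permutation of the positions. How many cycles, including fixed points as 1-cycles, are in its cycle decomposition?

3

Trace each unvisited position around until it returns:
(1) (2 3 5 9 4 7 ... len 12) (14)
3 cycles in total.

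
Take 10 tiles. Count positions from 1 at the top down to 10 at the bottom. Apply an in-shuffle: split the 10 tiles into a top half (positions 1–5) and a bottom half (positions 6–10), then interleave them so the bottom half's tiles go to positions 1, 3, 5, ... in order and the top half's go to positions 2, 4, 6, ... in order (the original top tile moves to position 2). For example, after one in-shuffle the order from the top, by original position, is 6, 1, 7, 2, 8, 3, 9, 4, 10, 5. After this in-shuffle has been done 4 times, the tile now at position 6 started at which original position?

10

Work backwards from position 6, undoing one in-shuffle at a time:
6 ← 3 ← 7 ← 9 ← 10
So the tile now at position 6 started at position 10.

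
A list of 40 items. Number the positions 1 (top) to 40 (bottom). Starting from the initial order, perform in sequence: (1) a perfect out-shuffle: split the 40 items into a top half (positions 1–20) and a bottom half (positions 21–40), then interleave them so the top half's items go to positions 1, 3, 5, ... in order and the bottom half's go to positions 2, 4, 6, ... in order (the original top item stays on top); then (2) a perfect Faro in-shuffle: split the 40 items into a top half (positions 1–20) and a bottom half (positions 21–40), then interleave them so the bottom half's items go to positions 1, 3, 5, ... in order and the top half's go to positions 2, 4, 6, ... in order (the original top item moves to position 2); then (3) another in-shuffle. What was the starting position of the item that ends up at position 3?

Undo the operations in reverse order, starting from position 3:
  undo op 3 (in-shuffle, from bottom half): 3 ← 22
  undo op 2 (in-shuffle, from top half): 22 ← 11
  undo op 1 (out-shuffle, from top half): 11 ← 6
So the item at position 3 came from original position 6.

6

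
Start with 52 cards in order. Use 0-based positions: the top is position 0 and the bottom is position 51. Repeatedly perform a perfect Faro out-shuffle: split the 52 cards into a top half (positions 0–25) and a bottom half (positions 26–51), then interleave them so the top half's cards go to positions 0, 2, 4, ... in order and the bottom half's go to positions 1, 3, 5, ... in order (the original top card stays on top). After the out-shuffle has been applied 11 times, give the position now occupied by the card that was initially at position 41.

22

Track the card's position through each out-shuffle:
41 → 31 → 11 → 22 → 44 → 37 → 23 → 46 → 41 → 31 → 11 → 22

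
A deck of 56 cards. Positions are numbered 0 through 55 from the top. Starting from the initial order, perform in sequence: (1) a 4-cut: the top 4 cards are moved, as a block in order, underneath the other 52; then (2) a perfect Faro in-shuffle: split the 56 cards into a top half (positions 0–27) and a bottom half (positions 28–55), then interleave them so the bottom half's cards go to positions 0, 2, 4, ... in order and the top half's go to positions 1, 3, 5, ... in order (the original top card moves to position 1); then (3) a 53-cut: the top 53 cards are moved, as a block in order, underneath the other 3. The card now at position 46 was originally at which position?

Undo the operations in reverse order, starting from position 46:
  undo op 3 (cut 53): 46 ← 43
  undo op 2 (in-shuffle, from top half): 43 ← 21
  undo op 1 (cut 4): 21 ← 25
So the card at position 46 came from original position 25.

25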